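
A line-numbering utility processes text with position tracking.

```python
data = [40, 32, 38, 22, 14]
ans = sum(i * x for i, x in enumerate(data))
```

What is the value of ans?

Step 1: Compute i * x for each (i, x) in enumerate([40, 32, 38, 22, 14]):
  i=0, x=40: 0*40 = 0
  i=1, x=32: 1*32 = 32
  i=2, x=38: 2*38 = 76
  i=3, x=22: 3*22 = 66
  i=4, x=14: 4*14 = 56
Step 2: sum = 0 + 32 + 76 + 66 + 56 = 230.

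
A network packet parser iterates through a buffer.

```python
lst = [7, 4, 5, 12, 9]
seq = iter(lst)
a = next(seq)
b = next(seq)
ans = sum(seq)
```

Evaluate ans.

Step 1: Create iterator over [7, 4, 5, 12, 9].
Step 2: a = next() = 7, b = next() = 4.
Step 3: sum() of remaining [5, 12, 9] = 26.
Therefore ans = 26.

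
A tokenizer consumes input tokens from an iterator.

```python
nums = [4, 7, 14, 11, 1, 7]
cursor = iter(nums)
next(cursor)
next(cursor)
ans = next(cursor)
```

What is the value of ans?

Step 1: Create iterator over [4, 7, 14, 11, 1, 7].
Step 2: next() consumes 4.
Step 3: next() consumes 7.
Step 4: next() returns 14.
Therefore ans = 14.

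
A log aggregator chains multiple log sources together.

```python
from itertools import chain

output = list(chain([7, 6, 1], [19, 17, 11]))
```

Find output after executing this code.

Step 1: chain() concatenates iterables: [7, 6, 1] + [19, 17, 11].
Therefore output = [7, 6, 1, 19, 17, 11].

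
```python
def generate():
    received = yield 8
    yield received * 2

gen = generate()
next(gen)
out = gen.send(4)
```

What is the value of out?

Step 1: next(gen) advances to first yield, producing 8.
Step 2: send(4) resumes, received = 4.
Step 3: yield received * 2 = 4 * 2 = 8.
Therefore out = 8.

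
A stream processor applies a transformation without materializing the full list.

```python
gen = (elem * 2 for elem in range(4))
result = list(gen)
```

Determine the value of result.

Step 1: For each elem in range(4), compute elem*2:
  elem=0: 0*2 = 0
  elem=1: 1*2 = 2
  elem=2: 2*2 = 4
  elem=3: 3*2 = 6
Therefore result = [0, 2, 4, 6].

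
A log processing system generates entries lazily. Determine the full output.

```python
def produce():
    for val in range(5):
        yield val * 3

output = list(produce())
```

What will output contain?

Step 1: For each val in range(5), yield val * 3:
  val=0: yield 0 * 3 = 0
  val=1: yield 1 * 3 = 3
  val=2: yield 2 * 3 = 6
  val=3: yield 3 * 3 = 9
  val=4: yield 4 * 3 = 12
Therefore output = [0, 3, 6, 9, 12].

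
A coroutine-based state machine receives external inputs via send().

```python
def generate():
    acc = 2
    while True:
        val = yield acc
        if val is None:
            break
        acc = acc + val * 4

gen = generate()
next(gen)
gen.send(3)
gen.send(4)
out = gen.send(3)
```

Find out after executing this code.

Step 1: next() -> yield acc=2.
Step 2: send(3) -> val=3, acc = 2 + 3*4 = 14, yield 14.
Step 3: send(4) -> val=4, acc = 14 + 4*4 = 30, yield 30.
Step 4: send(3) -> val=3, acc = 30 + 3*4 = 42, yield 42.
Therefore out = 42.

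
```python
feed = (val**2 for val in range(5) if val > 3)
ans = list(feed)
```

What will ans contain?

Step 1: For range(5), keep val > 3, then square:
  val=0: 0 <= 3, excluded
  val=1: 1 <= 3, excluded
  val=2: 2 <= 3, excluded
  val=3: 3 <= 3, excluded
  val=4: 4 > 3, yield 4**2 = 16
Therefore ans = [16].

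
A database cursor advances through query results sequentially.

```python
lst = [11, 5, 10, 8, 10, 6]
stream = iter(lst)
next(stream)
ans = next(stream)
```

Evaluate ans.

Step 1: Create iterator over [11, 5, 10, 8, 10, 6].
Step 2: next() consumes 11.
Step 3: next() returns 5.
Therefore ans = 5.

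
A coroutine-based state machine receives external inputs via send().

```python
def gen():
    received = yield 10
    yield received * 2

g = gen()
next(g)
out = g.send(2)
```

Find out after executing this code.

Step 1: next(g) advances to first yield, producing 10.
Step 2: send(2) resumes, received = 2.
Step 3: yield received * 2 = 2 * 2 = 4.
Therefore out = 4.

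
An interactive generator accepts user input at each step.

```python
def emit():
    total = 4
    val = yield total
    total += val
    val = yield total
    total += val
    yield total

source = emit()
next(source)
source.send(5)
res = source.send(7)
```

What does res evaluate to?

Step 1: next() -> yield total=4.
Step 2: send(5) -> val=5, total = 4+5 = 9, yield 9.
Step 3: send(7) -> val=7, total = 9+7 = 16, yield 16.
Therefore res = 16.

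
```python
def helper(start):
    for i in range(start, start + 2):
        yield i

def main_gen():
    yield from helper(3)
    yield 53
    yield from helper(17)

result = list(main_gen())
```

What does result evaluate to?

Step 1: main_gen() delegates to helper(3):
  yield 3
  yield 4
Step 2: yield 53
Step 3: Delegates to helper(17):
  yield 17
  yield 18
Therefore result = [3, 4, 53, 17, 18].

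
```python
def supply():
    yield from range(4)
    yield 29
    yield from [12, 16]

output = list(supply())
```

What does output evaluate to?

Step 1: Trace yields in order:
  yield 0
  yield 1
  yield 2
  yield 3
  yield 29
  yield 12
  yield 16
Therefore output = [0, 1, 2, 3, 29, 12, 16].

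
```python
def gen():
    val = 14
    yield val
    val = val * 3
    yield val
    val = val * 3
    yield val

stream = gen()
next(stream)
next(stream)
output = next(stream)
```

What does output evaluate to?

Step 1: Trace through generator execution:
  Yield 1: val starts at 14, yield 14
  Yield 2: val = 14 * 3 = 42, yield 42
  Yield 3: val = 42 * 3 = 126, yield 126
Step 2: First next() gets 14, second next() gets the second value, third next() yields 126.
Therefore output = 126.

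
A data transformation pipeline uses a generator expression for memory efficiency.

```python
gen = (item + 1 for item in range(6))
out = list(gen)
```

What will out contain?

Step 1: For each item in range(6), compute item+1:
  item=0: 0+1 = 1
  item=1: 1+1 = 2
  item=2: 2+1 = 3
  item=3: 3+1 = 4
  item=4: 4+1 = 5
  item=5: 5+1 = 6
Therefore out = [1, 2, 3, 4, 5, 6].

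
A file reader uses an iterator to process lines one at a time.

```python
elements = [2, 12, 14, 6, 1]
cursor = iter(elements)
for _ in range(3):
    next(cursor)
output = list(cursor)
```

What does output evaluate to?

Step 1: Create iterator over [2, 12, 14, 6, 1].
Step 2: Advance 3 positions (consuming [2, 12, 14]).
Step 3: list() collects remaining elements: [6, 1].
Therefore output = [6, 1].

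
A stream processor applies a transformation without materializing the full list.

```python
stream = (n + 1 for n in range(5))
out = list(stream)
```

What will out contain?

Step 1: For each n in range(5), compute n+1:
  n=0: 0+1 = 1
  n=1: 1+1 = 2
  n=2: 2+1 = 3
  n=3: 3+1 = 4
  n=4: 4+1 = 5
Therefore out = [1, 2, 3, 4, 5].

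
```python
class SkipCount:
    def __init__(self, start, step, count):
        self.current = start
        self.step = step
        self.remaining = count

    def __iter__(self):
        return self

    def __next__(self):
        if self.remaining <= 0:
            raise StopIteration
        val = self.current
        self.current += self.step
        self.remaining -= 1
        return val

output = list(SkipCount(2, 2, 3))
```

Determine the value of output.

Step 1: SkipCount starts at 2, increments by 2, for 3 steps:
  Yield 2, then current += 2
  Yield 4, then current += 2
  Yield 6, then current += 2
Therefore output = [2, 4, 6].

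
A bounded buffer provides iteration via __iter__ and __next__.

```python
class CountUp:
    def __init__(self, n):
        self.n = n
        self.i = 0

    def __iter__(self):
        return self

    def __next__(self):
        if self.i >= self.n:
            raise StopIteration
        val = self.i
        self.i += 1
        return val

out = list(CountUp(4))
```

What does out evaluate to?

Step 1: CountUp(4) creates an iterator counting 0 to 3.
Step 2: list() consumes all values: [0, 1, 2, 3].
Therefore out = [0, 1, 2, 3].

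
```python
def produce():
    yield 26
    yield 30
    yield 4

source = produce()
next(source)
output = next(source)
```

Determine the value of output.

Step 1: produce() creates a generator.
Step 2: next(source) yields 26 (consumed and discarded).
Step 3: next(source) yields 30, assigned to output.
Therefore output = 30.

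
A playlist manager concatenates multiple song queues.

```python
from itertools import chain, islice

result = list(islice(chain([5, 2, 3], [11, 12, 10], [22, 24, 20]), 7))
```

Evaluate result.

Step 1: chain([5, 2, 3], [11, 12, 10], [22, 24, 20]) = [5, 2, 3, 11, 12, 10, 22, 24, 20].
Step 2: islice takes first 7 elements: [5, 2, 3, 11, 12, 10, 22].
Therefore result = [5, 2, 3, 11, 12, 10, 22].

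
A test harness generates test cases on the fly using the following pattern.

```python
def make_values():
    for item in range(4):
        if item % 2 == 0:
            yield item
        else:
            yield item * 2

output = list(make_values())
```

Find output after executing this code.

Step 1: For each item in range(4), yield item if even, else item*2:
  item=0 (even): yield 0
  item=1 (odd): yield 1*2 = 2
  item=2 (even): yield 2
  item=3 (odd): yield 3*2 = 6
Therefore output = [0, 2, 2, 6].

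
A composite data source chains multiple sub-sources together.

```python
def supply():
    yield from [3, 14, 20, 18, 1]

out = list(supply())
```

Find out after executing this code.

Step 1: yield from delegates to the iterable, yielding each element.
Step 2: Collected values: [3, 14, 20, 18, 1].
Therefore out = [3, 14, 20, 18, 1].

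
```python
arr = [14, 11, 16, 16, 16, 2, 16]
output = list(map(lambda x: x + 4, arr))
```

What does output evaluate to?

Step 1: Apply lambda x: x + 4 to each element:
  14 -> 18
  11 -> 15
  16 -> 20
  16 -> 20
  16 -> 20
  2 -> 6
  16 -> 20
Therefore output = [18, 15, 20, 20, 20, 6, 20].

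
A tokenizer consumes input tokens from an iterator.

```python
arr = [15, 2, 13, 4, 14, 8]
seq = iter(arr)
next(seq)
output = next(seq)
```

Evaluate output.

Step 1: Create iterator over [15, 2, 13, 4, 14, 8].
Step 2: next() consumes 15.
Step 3: next() returns 2.
Therefore output = 2.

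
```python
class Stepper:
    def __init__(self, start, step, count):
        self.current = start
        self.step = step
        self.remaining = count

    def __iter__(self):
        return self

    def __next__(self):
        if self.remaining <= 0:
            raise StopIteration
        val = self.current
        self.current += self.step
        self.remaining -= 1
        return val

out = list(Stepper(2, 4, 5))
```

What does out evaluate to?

Step 1: Stepper starts at 2, increments by 4, for 5 steps:
  Yield 2, then current += 4
  Yield 6, then current += 4
  Yield 10, then current += 4
  Yield 14, then current += 4
  Yield 18, then current += 4
Therefore out = [2, 6, 10, 14, 18].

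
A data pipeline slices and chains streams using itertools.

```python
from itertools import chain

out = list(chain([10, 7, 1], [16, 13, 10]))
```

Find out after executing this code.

Step 1: chain() concatenates iterables: [10, 7, 1] + [16, 13, 10].
Therefore out = [10, 7, 1, 16, 13, 10].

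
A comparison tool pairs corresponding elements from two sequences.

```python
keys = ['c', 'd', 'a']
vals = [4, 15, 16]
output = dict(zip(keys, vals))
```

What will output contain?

Step 1: zip pairs keys with values:
  'c' -> 4
  'd' -> 15
  'a' -> 16
Therefore output = {'c': 4, 'd': 15, 'a': 16}.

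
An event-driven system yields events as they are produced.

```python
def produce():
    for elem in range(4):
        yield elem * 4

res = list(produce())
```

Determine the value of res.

Step 1: For each elem in range(4), yield elem * 4:
  elem=0: yield 0 * 4 = 0
  elem=1: yield 1 * 4 = 4
  elem=2: yield 2 * 4 = 8
  elem=3: yield 3 * 4 = 12
Therefore res = [0, 4, 8, 12].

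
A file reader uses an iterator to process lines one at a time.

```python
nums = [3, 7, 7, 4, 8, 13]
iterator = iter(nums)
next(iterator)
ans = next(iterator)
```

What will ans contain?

Step 1: Create iterator over [3, 7, 7, 4, 8, 13].
Step 2: next() consumes 3.
Step 3: next() returns 7.
Therefore ans = 7.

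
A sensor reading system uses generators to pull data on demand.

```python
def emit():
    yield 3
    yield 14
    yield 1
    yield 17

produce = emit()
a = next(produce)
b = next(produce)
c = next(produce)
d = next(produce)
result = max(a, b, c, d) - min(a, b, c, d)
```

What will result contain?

Step 1: Create generator and consume all values:
  a = next(produce) = 3
  b = next(produce) = 14
  c = next(produce) = 1
  d = next(produce) = 17
Step 2: max = 17, min = 1, result = 17 - 1 = 16.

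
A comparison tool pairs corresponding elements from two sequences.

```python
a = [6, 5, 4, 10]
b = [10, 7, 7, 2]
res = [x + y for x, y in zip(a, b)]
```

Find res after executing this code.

Step 1: Add corresponding elements:
  6 + 10 = 16
  5 + 7 = 12
  4 + 7 = 11
  10 + 2 = 12
Therefore res = [16, 12, 11, 12].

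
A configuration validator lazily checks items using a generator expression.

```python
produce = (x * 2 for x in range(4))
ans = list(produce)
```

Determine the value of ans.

Step 1: For each x in range(4), compute x*2:
  x=0: 0*2 = 0
  x=1: 1*2 = 2
  x=2: 2*2 = 4
  x=3: 3*2 = 6
Therefore ans = [0, 2, 4, 6].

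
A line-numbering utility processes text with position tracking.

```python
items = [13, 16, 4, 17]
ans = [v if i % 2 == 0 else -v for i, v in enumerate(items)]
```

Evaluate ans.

Step 1: For each (i, v), keep v if i is even, negate if odd:
  i=0 (even): keep 13
  i=1 (odd): negate to -16
  i=2 (even): keep 4
  i=3 (odd): negate to -17
Therefore ans = [13, -16, 4, -17].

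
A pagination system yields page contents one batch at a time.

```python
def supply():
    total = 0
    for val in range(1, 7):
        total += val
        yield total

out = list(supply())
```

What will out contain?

Step 1: Generator accumulates running sum:
  val=1: total = 1, yield 1
  val=2: total = 3, yield 3
  val=3: total = 6, yield 6
  val=4: total = 10, yield 10
  val=5: total = 15, yield 15
  val=6: total = 21, yield 21
Therefore out = [1, 3, 6, 10, 15, 21].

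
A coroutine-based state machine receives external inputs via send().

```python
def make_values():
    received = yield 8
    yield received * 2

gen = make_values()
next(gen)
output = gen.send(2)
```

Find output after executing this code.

Step 1: next(gen) advances to first yield, producing 8.
Step 2: send(2) resumes, received = 2.
Step 3: yield received * 2 = 2 * 2 = 4.
Therefore output = 4.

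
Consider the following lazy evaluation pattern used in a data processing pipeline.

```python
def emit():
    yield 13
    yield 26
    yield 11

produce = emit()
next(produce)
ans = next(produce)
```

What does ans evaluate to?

Step 1: emit() creates a generator.
Step 2: next(produce) yields 13 (consumed and discarded).
Step 3: next(produce) yields 26, assigned to ans.
Therefore ans = 26.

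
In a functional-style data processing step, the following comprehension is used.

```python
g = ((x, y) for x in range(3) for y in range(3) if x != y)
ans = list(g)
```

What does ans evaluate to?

Step 1: Nested generator over range(3) x range(3) where x != y:
  (0, 0): excluded (x == y)
  (0, 1): included
  (0, 2): included
  (1, 0): included
  (1, 1): excluded (x == y)
  (1, 2): included
  (2, 0): included
  (2, 1): included
  (2, 2): excluded (x == y)
Therefore ans = [(0, 1), (0, 2), (1, 0), (1, 2), (2, 0), (2, 1)].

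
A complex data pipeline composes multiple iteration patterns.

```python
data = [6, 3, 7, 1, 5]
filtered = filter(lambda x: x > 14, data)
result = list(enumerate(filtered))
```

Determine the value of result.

Step 1: Filter [6, 3, 7, 1, 5] for > 14: [].
Step 2: enumerate re-indexes from 0: [].
Therefore result = [].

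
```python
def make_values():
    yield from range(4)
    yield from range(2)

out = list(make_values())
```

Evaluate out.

Step 1: Trace yields in order:
  yield 0
  yield 1
  yield 2
  yield 3
  yield 0
  yield 1
Therefore out = [0, 1, 2, 3, 0, 1].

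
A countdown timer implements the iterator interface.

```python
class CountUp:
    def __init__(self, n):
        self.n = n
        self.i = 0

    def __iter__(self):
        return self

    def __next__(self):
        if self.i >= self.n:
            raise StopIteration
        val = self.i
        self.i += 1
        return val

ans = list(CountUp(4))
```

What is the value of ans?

Step 1: CountUp(4) creates an iterator counting 0 to 3.
Step 2: list() consumes all values: [0, 1, 2, 3].
Therefore ans = [0, 1, 2, 3].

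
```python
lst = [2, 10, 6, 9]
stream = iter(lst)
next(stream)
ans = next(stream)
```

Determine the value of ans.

Step 1: Create iterator over [2, 10, 6, 9].
Step 2: next() consumes 2.
Step 3: next() returns 10.
Therefore ans = 10.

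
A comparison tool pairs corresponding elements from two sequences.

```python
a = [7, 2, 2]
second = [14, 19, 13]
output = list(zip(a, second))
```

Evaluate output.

Step 1: zip pairs elements at same index:
  Index 0: (7, 14)
  Index 1: (2, 19)
  Index 2: (2, 13)
Therefore output = [(7, 14), (2, 19), (2, 13)].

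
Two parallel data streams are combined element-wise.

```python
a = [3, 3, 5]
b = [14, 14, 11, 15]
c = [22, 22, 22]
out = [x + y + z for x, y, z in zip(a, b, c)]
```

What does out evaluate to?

Step 1: zip three lists (truncates to shortest, len=3):
  3 + 14 + 22 = 39
  3 + 14 + 22 = 39
  5 + 11 + 22 = 38
Therefore out = [39, 39, 38].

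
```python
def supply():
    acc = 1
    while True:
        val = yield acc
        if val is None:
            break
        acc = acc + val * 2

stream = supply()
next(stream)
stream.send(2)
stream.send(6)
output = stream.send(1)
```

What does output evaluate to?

Step 1: next() -> yield acc=1.
Step 2: send(2) -> val=2, acc = 1 + 2*2 = 5, yield 5.
Step 3: send(6) -> val=6, acc = 5 + 6*2 = 17, yield 17.
Step 4: send(1) -> val=1, acc = 17 + 1*2 = 19, yield 19.
Therefore output = 19.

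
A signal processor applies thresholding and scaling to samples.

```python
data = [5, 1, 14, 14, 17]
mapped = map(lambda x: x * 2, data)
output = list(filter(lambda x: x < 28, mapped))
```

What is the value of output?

Step 1: Map x * 2:
  5 -> 10
  1 -> 2
  14 -> 28
  14 -> 28
  17 -> 34
Step 2: Filter for < 28:
  10: kept
  2: kept
  28: removed
  28: removed
  34: removed
Therefore output = [10, 2].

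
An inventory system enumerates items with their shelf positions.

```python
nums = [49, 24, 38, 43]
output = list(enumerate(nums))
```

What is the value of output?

Step 1: enumerate pairs each element with its index:
  (0, 49)
  (1, 24)
  (2, 38)
  (3, 43)
Therefore output = [(0, 49), (1, 24), (2, 38), (3, 43)].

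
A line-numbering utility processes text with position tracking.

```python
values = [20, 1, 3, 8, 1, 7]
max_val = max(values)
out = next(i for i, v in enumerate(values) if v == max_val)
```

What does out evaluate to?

Step 1: max([20, 1, 3, 8, 1, 7]) = 20.
Step 2: Find first index where value == 20:
  Index 0: 20 == 20, found!
Therefore out = 0.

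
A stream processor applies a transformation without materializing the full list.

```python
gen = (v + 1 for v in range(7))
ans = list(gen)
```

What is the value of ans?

Step 1: For each v in range(7), compute v+1:
  v=0: 0+1 = 1
  v=1: 1+1 = 2
  v=2: 2+1 = 3
  v=3: 3+1 = 4
  v=4: 4+1 = 5
  v=5: 5+1 = 6
  v=6: 6+1 = 7
Therefore ans = [1, 2, 3, 4, 5, 6, 7].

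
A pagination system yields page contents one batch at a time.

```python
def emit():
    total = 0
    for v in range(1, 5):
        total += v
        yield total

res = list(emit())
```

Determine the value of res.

Step 1: Generator accumulates running sum:
  v=1: total = 1, yield 1
  v=2: total = 3, yield 3
  v=3: total = 6, yield 6
  v=4: total = 10, yield 10
Therefore res = [1, 3, 6, 10].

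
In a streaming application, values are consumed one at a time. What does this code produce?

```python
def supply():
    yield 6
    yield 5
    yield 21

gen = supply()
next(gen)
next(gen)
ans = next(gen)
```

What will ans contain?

Step 1: supply() creates a generator.
Step 2: next(gen) yields 6 (consumed and discarded).
Step 3: next(gen) yields 5 (consumed and discarded).
Step 4: next(gen) yields 21, assigned to ans.
Therefore ans = 21.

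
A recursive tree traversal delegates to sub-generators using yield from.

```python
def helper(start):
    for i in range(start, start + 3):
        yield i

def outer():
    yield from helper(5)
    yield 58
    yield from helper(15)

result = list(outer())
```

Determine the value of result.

Step 1: outer() delegates to helper(5):
  yield 5
  yield 6
  yield 7
Step 2: yield 58
Step 3: Delegates to helper(15):
  yield 15
  yield 16
  yield 17
Therefore result = [5, 6, 7, 58, 15, 16, 17].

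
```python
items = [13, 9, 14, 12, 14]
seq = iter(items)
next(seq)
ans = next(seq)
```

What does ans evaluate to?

Step 1: Create iterator over [13, 9, 14, 12, 14].
Step 2: next() consumes 13.
Step 3: next() returns 9.
Therefore ans = 9.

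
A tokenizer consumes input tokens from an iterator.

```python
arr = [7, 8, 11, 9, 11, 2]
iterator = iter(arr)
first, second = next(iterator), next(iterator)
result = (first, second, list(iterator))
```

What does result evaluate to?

Step 1: Create iterator over [7, 8, 11, 9, 11, 2].
Step 2: first = 7, second = 8.
Step 3: Remaining elements: [11, 9, 11, 2].
Therefore result = (7, 8, [11, 9, 11, 2]).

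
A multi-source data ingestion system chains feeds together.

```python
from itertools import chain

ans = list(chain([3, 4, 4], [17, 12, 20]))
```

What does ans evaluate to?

Step 1: chain() concatenates iterables: [3, 4, 4] + [17, 12, 20].
Therefore ans = [3, 4, 4, 17, 12, 20].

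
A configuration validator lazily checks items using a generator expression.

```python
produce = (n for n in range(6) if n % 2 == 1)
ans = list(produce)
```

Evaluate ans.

Step 1: Filter range(6) keeping only odd values:
  n=0: even, excluded
  n=1: odd, included
  n=2: even, excluded
  n=3: odd, included
  n=4: even, excluded
  n=5: odd, included
Therefore ans = [1, 3, 5].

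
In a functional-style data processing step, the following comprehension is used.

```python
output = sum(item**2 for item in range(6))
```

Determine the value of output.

Step 1: Compute item**2 for each item in range(6):
  item=0: 0**2 = 0
  item=1: 1**2 = 1
  item=2: 2**2 = 4
  item=3: 3**2 = 9
  item=4: 4**2 = 16
  item=5: 5**2 = 25
Step 2: sum = 0 + 1 + 4 + 9 + 16 + 25 = 55.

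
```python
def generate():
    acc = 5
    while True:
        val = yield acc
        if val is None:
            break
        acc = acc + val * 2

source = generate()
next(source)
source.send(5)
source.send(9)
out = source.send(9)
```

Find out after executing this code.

Step 1: next() -> yield acc=5.
Step 2: send(5) -> val=5, acc = 5 + 5*2 = 15, yield 15.
Step 3: send(9) -> val=9, acc = 15 + 9*2 = 33, yield 33.
Step 4: send(9) -> val=9, acc = 33 + 9*2 = 51, yield 51.
Therefore out = 51.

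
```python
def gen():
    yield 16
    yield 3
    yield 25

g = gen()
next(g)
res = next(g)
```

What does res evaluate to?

Step 1: gen() creates a generator.
Step 2: next(g) yields 16 (consumed and discarded).
Step 3: next(g) yields 3, assigned to res.
Therefore res = 3.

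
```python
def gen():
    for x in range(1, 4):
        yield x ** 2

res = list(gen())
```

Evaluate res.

Step 1: For each x in range(1, 4), yield x**2:
  x=1: yield 1**2 = 1
  x=2: yield 2**2 = 4
  x=3: yield 3**2 = 9
Therefore res = [1, 4, 9].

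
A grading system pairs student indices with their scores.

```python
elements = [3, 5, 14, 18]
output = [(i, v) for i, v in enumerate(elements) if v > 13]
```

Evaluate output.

Step 1: Filter enumerate([3, 5, 14, 18]) keeping v > 13:
  (0, 3): 3 <= 13, excluded
  (1, 5): 5 <= 13, excluded
  (2, 14): 14 > 13, included
  (3, 18): 18 > 13, included
Therefore output = [(2, 14), (3, 18)].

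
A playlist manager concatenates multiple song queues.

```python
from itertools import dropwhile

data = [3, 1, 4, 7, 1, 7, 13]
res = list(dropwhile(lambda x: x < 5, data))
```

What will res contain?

Step 1: dropwhile drops elements while < 5:
  3 < 5: dropped
  1 < 5: dropped
  4 < 5: dropped
  7: kept (dropping stopped)
Step 2: Remaining elements kept regardless of condition.
Therefore res = [7, 1, 7, 13].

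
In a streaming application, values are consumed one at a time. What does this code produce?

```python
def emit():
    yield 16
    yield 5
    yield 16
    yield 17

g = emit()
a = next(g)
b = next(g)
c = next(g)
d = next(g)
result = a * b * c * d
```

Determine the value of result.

Step 1: Create generator and consume all values:
  a = next(g) = 16
  b = next(g) = 5
  c = next(g) = 16
  d = next(g) = 17
Step 2: result = 16 * 5 * 16 * 17 = 21760.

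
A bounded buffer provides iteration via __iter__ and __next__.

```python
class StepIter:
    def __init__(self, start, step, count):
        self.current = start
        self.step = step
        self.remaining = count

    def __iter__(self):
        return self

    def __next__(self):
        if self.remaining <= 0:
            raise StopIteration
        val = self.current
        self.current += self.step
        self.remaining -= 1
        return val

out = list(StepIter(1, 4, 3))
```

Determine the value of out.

Step 1: StepIter starts at 1, increments by 4, for 3 steps:
  Yield 1, then current += 4
  Yield 5, then current += 4
  Yield 9, then current += 4
Therefore out = [1, 5, 9].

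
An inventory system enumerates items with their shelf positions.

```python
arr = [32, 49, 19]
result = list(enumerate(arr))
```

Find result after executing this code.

Step 1: enumerate pairs each element with its index:
  (0, 32)
  (1, 49)
  (2, 19)
Therefore result = [(0, 32), (1, 49), (2, 19)].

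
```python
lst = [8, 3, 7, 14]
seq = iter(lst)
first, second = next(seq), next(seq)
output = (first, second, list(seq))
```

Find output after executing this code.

Step 1: Create iterator over [8, 3, 7, 14].
Step 2: first = 8, second = 3.
Step 3: Remaining elements: [7, 14].
Therefore output = (8, 3, [7, 14]).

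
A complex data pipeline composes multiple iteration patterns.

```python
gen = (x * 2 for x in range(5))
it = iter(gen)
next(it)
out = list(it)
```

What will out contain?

Step 1: Generator produces [0, 2, 4, 6, 8].
Step 2: next(it) consumes first element (0).
Step 3: list(it) collects remaining: [2, 4, 6, 8].
Therefore out = [2, 4, 6, 8].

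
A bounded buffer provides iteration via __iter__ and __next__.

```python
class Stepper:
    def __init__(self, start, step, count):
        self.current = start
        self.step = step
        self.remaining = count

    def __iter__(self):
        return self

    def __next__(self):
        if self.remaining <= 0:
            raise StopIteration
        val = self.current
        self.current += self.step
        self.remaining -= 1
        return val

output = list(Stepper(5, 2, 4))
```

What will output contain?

Step 1: Stepper starts at 5, increments by 2, for 4 steps:
  Yield 5, then current += 2
  Yield 7, then current += 2
  Yield 9, then current += 2
  Yield 11, then current += 2
Therefore output = [5, 7, 9, 11].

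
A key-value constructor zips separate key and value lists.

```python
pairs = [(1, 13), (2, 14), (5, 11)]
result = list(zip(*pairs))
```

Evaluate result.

Step 1: zip(*pairs) transposes: unzips [(1, 13), (2, 14), (5, 11)] into separate sequences.
Step 2: First elements: (1, 2, 5), second elements: (13, 14, 11).
Therefore result = [(1, 2, 5), (13, 14, 11)].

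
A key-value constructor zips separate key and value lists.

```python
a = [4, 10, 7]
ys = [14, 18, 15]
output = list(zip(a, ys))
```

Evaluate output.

Step 1: zip pairs elements at same index:
  Index 0: (4, 14)
  Index 1: (10, 18)
  Index 2: (7, 15)
Therefore output = [(4, 14), (10, 18), (7, 15)].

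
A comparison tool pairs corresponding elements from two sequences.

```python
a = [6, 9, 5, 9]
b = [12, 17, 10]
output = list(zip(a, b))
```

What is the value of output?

Step 1: zip stops at shortest (len(a)=4, len(b)=3):
  Index 0: (6, 12)
  Index 1: (9, 17)
  Index 2: (5, 10)
Step 2: Last element of a (9) has no pair, dropped.
Therefore output = [(6, 12), (9, 17), (5, 10)].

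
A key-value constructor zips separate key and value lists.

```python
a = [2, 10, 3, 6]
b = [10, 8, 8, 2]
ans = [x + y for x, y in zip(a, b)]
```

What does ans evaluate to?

Step 1: Add corresponding elements:
  2 + 10 = 12
  10 + 8 = 18
  3 + 8 = 11
  6 + 2 = 8
Therefore ans = [12, 18, 11, 8].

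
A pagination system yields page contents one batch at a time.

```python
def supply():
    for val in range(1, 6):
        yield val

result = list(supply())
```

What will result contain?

Step 1: The generator yields each value from range(1, 6).
Step 2: list() consumes all yields: [1, 2, 3, 4, 5].
Therefore result = [1, 2, 3, 4, 5].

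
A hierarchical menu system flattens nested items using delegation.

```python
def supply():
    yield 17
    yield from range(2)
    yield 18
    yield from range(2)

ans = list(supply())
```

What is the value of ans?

Step 1: Trace yields in order:
  yield 17
  yield 0
  yield 1
  yield 18
  yield 0
  yield 1
Therefore ans = [17, 0, 1, 18, 0, 1].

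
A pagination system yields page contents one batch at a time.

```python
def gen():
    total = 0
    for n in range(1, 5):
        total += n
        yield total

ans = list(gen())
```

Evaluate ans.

Step 1: Generator accumulates running sum:
  n=1: total = 1, yield 1
  n=2: total = 3, yield 3
  n=3: total = 6, yield 6
  n=4: total = 10, yield 10
Therefore ans = [1, 3, 6, 10].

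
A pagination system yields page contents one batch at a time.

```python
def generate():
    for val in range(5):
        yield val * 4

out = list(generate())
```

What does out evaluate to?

Step 1: For each val in range(5), yield val * 4:
  val=0: yield 0 * 4 = 0
  val=1: yield 1 * 4 = 4
  val=2: yield 2 * 4 = 8
  val=3: yield 3 * 4 = 12
  val=4: yield 4 * 4 = 16
Therefore out = [0, 4, 8, 12, 16].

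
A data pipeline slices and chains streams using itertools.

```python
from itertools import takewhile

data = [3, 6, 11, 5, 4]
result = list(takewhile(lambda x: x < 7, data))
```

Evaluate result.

Step 1: takewhile stops at first element >= 7:
  3 < 7: take
  6 < 7: take
  11 >= 7: stop
Therefore result = [3, 6].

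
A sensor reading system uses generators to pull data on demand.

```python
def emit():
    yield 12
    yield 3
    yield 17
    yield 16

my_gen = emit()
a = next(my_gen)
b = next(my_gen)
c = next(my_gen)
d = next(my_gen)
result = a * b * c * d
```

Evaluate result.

Step 1: Create generator and consume all values:
  a = next(my_gen) = 12
  b = next(my_gen) = 3
  c = next(my_gen) = 17
  d = next(my_gen) = 16
Step 2: result = 12 * 3 * 17 * 16 = 9792.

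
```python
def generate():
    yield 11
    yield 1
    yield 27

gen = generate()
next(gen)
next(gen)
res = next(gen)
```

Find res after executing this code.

Step 1: generate() creates a generator.
Step 2: next(gen) yields 11 (consumed and discarded).
Step 3: next(gen) yields 1 (consumed and discarded).
Step 4: next(gen) yields 27, assigned to res.
Therefore res = 27.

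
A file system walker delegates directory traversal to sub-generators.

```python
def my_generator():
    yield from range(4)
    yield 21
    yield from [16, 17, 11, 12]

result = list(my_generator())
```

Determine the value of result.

Step 1: Trace yields in order:
  yield 0
  yield 1
  yield 2
  yield 3
  yield 21
  yield 16
  yield 17
  yield 11
  yield 12
Therefore result = [0, 1, 2, 3, 21, 16, 17, 11, 12].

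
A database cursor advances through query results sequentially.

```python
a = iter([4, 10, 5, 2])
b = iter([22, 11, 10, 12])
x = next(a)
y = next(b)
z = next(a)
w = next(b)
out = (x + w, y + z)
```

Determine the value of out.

Step 1: a iterates [4, 10, 5, 2], b iterates [22, 11, 10, 12].
Step 2: x = next(a) = 4, y = next(b) = 22.
Step 3: z = next(a) = 10, w = next(b) = 11.
Step 4: out = (4 + 11, 22 + 10) = (15, 32).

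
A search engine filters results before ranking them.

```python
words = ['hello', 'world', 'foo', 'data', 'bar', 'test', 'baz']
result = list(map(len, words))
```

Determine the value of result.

Step 1: Map len() to each word:
  'hello' -> 5
  'world' -> 5
  'foo' -> 3
  'data' -> 4
  'bar' -> 3
  'test' -> 4
  'baz' -> 3
Therefore result = [5, 5, 3, 4, 3, 4, 3].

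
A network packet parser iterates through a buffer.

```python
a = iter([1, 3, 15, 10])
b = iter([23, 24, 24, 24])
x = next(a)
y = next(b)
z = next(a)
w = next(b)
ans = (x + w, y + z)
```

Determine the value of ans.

Step 1: a iterates [1, 3, 15, 10], b iterates [23, 24, 24, 24].
Step 2: x = next(a) = 1, y = next(b) = 23.
Step 3: z = next(a) = 3, w = next(b) = 24.
Step 4: ans = (1 + 24, 23 + 3) = (25, 26).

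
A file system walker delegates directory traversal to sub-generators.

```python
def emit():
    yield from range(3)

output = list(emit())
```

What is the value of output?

Step 1: yield from delegates to the iterable, yielding each element.
Step 2: Collected values: [0, 1, 2].
Therefore output = [0, 1, 2].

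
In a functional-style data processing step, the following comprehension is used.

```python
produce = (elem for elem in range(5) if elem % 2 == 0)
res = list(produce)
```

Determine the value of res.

Step 1: Filter range(5) keeping only even values:
  elem=0: even, included
  elem=1: odd, excluded
  elem=2: even, included
  elem=3: odd, excluded
  elem=4: even, included
Therefore res = [0, 2, 4].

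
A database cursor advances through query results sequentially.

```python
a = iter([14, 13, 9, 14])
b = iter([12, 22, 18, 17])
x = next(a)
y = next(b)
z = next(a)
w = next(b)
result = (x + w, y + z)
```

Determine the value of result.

Step 1: a iterates [14, 13, 9, 14], b iterates [12, 22, 18, 17].
Step 2: x = next(a) = 14, y = next(b) = 12.
Step 3: z = next(a) = 13, w = next(b) = 22.
Step 4: result = (14 + 22, 12 + 13) = (36, 25).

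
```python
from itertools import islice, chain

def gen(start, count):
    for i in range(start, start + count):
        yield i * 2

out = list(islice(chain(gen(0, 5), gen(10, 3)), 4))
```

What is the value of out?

Step 1: gen(0, 5) yields [0, 2, 4, 6, 8].
Step 2: gen(10, 3) yields [20, 22, 24].
Step 3: chain concatenates: [0, 2, 4, 6, 8, 20, 22, 24].
Step 4: islice takes first 4: [0, 2, 4, 6].
Therefore out = [0, 2, 4, 6].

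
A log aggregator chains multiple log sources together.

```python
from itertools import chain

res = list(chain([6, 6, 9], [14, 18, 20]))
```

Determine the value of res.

Step 1: chain() concatenates iterables: [6, 6, 9] + [14, 18, 20].
Therefore res = [6, 6, 9, 14, 18, 20].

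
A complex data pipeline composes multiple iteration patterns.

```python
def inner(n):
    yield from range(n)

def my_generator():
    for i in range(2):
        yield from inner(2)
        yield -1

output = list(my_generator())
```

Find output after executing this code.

Step 1: For each i in range(2):
  i=0: yield from inner(2) -> [0, 1], then yield -1
  i=1: yield from inner(2) -> [0, 1], then yield -1
Therefore output = [0, 1, -1, 0, 1, -1].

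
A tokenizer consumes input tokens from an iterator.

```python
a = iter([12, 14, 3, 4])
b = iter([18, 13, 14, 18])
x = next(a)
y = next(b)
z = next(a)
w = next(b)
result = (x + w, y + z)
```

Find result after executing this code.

Step 1: a iterates [12, 14, 3, 4], b iterates [18, 13, 14, 18].
Step 2: x = next(a) = 12, y = next(b) = 18.
Step 3: z = next(a) = 14, w = next(b) = 13.
Step 4: result = (12 + 13, 18 + 14) = (25, 32).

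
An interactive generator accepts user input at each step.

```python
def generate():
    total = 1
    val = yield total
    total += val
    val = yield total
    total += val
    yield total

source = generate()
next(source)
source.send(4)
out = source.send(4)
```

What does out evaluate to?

Step 1: next() -> yield total=1.
Step 2: send(4) -> val=4, total = 1+4 = 5, yield 5.
Step 3: send(4) -> val=4, total = 5+4 = 9, yield 9.
Therefore out = 9.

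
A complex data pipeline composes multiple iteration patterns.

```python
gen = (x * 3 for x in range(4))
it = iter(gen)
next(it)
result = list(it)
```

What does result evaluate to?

Step 1: Generator produces [0, 3, 6, 9].
Step 2: next(it) consumes first element (0).
Step 3: list(it) collects remaining: [3, 6, 9].
Therefore result = [3, 6, 9].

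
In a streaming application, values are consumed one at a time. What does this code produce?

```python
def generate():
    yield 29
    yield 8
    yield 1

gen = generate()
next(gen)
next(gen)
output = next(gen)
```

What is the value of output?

Step 1: generate() creates a generator.
Step 2: next(gen) yields 29 (consumed and discarded).
Step 3: next(gen) yields 8 (consumed and discarded).
Step 4: next(gen) yields 1, assigned to output.
Therefore output = 1.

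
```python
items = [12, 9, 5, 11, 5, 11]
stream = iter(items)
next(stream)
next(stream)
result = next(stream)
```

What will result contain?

Step 1: Create iterator over [12, 9, 5, 11, 5, 11].
Step 2: next() consumes 12.
Step 3: next() consumes 9.
Step 4: next() returns 5.
Therefore result = 5.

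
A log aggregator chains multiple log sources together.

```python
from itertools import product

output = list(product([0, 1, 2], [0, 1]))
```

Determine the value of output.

Step 1: product([0, 1, 2], [0, 1]) gives all pairs:
  (0, 0)
  (0, 1)
  (1, 0)
  (1, 1)
  (2, 0)
  (2, 1)
Therefore output = [(0, 0), (0, 1), (1, 0), (1, 1), (2, 0), (2, 1)].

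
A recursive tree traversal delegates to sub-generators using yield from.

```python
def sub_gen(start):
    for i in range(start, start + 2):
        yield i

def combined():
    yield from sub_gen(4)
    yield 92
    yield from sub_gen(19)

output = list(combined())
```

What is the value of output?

Step 1: combined() delegates to sub_gen(4):
  yield 4
  yield 5
Step 2: yield 92
Step 3: Delegates to sub_gen(19):
  yield 19
  yield 20
Therefore output = [4, 5, 92, 19, 20].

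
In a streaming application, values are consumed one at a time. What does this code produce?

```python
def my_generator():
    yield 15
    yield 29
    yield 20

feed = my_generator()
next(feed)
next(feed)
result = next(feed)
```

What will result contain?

Step 1: my_generator() creates a generator.
Step 2: next(feed) yields 15 (consumed and discarded).
Step 3: next(feed) yields 29 (consumed and discarded).
Step 4: next(feed) yields 20, assigned to result.
Therefore result = 20.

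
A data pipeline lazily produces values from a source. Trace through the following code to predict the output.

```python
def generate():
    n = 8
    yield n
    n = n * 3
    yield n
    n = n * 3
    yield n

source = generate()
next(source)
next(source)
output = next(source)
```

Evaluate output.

Step 1: Trace through generator execution:
  Yield 1: n starts at 8, yield 8
  Yield 2: n = 8 * 3 = 24, yield 24
  Yield 3: n = 24 * 3 = 72, yield 72
Step 2: First next() gets 8, second next() gets the second value, third next() yields 72.
Therefore output = 72.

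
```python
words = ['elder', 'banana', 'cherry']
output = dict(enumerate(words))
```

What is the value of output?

Step 1: enumerate pairs indices with words:
  0 -> 'elder'
  1 -> 'banana'
  2 -> 'cherry'
Therefore output = {0: 'elder', 1: 'banana', 2: 'cherry'}.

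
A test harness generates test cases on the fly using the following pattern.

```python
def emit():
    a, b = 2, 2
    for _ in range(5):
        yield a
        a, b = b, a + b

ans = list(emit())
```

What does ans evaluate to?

Step 1: Fibonacci-like sequence starting with a=2, b=2:
  Iteration 1: yield a=2, then a,b = 2,4
  Iteration 2: yield a=2, then a,b = 4,6
  Iteration 3: yield a=4, then a,b = 6,10
  Iteration 4: yield a=6, then a,b = 10,16
  Iteration 5: yield a=10, then a,b = 16,26
Therefore ans = [2, 2, 4, 6, 10].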